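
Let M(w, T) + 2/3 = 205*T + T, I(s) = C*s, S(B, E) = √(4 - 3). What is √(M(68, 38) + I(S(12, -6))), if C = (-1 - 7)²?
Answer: √71022/3 ≈ 88.833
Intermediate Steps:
C = 64 (C = (-8)² = 64)
S(B, E) = 1 (S(B, E) = √1 = 1)
I(s) = 64*s
M(w, T) = -⅔ + 206*T (M(w, T) = -⅔ + (205*T + T) = -⅔ + 206*T)
√(M(68, 38) + I(S(12, -6))) = √((-⅔ + 206*38) + 64*1) = √((-⅔ + 7828) + 64) = √(23482/3 + 64) = √(23674/3) = √71022/3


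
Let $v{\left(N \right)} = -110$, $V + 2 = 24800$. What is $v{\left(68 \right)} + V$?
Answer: $24688$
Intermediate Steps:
$V = 24798$ ($V = -2 + 24800 = 24798$)
$v{\left(68 \right)} + V = -110 + 24798 = 24688$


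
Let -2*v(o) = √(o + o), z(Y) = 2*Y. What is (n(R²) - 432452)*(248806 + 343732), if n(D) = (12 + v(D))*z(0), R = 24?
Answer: -256244243176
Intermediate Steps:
v(o) = -√2*√o/2 (v(o) = -√(o + o)/2 = -√2*√o/2)
n(D) = 0 (n(D) = (12 - √2*√D/2)*(2*0) = (12 - √2*√D/2)*0 = 0)
(n(R²) - 432452)*(248806 + 343732) = (0 - 432452)*(248806 + 343732) = -432452*592538 = -256244243176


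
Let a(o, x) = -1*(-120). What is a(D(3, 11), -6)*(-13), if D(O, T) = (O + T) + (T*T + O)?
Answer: -1560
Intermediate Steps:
D(O, T) = T + T² + 2*O (D(O, T) = (O + T) + (T² + O) = (O + T) + (O + T²) = T + T² + 2*O)
a(o, x) = 120
a(D(3, 11), -6)*(-13) = 120*(-13) = -1560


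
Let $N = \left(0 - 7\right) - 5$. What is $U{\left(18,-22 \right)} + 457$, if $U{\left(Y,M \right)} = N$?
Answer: $445$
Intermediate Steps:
$N = -12$ ($N = -7 - 5 = -12$)
$U{\left(Y,M \right)} = -12$
$U{\left(18,-22 \right)} + 457 = -12 + 457 = 445$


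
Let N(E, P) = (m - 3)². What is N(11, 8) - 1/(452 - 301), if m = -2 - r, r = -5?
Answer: -1/151 ≈ -0.0066225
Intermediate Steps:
m = 3 (m = -2 - 1*(-5) = -2 + 5 = 3)
N(E, P) = 0 (N(E, P) = (3 - 3)² = 0² = 0)
N(11, 8) - 1/(452 - 301) = 0 - 1/(452 - 301) = 0 - 1/151 = -1/151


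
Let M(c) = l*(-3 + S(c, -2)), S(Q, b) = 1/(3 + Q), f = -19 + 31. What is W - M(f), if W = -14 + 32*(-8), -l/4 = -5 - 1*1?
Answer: -998/5 ≈ -199.60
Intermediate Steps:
f = 12
l = 24 (l = -4*(-5 - 1*1) = -4*(-5 - 1) = -4*(-6) = 24)
M(c) = -72 + 24/(3 + c) (M(c) = 24*(-3 + 1/(3 + c)) = -72 + 24/(3 + c))
W = -270 (W = -14 - 256 = -270)
W - M(f) = -270 - 24*(-8 - 3*12)/(3 + 12) = -270 - 24*(-8 - 36)/15 = -270 - 24*(-44)/15 = -270 - 1*(-352/5) = -270 + 352/5 = -998/5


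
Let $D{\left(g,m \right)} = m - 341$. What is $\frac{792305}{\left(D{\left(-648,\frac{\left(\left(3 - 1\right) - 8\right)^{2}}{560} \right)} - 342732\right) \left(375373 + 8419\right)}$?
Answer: $- \frac{27730675}{4608402685028} \approx -6.0174 \cdot 10^{-6}$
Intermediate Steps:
$D{\left(g,m \right)} = -341 + m$
$\frac{792305}{\left(D{\left(-648,\frac{\left(\left(3 - 1\right) - 8\right)^{2}}{560} \right)} - 342732\right) \left(375373 + 8419\right)} = \frac{792305}{\left(\left(-341 + \frac{\left(\left(3 - 1\right) - 8\right)^{2}}{560}\right) - 342732\right) \left(375373 + 8419\right)} = \frac{792305}{\left(\left(-341 + \left(2 - 8\right)^{2} \cdot \frac{1}{560}\right) - 342732\right) 383792} = \frac{792305}{\left(\left(-341 + \left(-6\right)^{2} \cdot \frac{1}{560}\right) - 342732\right) 383792} = \frac{792305}{\left(\left(-341 + 36 \cdot \frac{1}{560}\right) - 342732\right) 383792} = \frac{792305}{\left(\left(-341 + \frac{9}{140}\right) - 342732\right) 383792} = \frac{792305}{\left(- \frac{47731}{140} - 342732\right) 383792} = \frac{792305}{\left(- \frac{48030211}{140}\right) 383792} = \frac{792305}{- \frac{4608402685028}{35}} = 792305 \left(- \frac{35}{4608402685028}\right) = - \frac{27730675}{4608402685028}$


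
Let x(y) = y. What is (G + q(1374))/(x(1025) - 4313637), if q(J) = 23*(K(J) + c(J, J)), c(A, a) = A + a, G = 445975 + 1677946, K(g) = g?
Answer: -2218727/4312612 ≈ -0.51447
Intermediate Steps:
G = 2123921
q(J) = 69*J (q(J) = 23*(J + (J + J)) = 23*(J + 2*J) = 23*(3*J) = 69*J)
(G + q(1374))/(x(1025) - 4313637) = (2123921 + 69*1374)/(1025 - 4313637) = (2123921 + 94806)/(-4312612) = 2218727*(-1/4312612) = -2218727/4312612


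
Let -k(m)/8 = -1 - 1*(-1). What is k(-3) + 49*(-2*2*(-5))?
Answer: 980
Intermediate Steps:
k(m) = 0 (k(m) = -8*(-1 - 1*(-1)) = -8*(-1 + 1) = -8*0 = 0)
k(-3) + 49*(-2*2*(-5)) = 0 + 49*(-2*2*(-5)) = 0 + 49*(-4*(-5)) = 0 + 49*20 = 0 + 980 = 980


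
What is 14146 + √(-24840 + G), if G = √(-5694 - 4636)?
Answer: 14146 + √(-24840 + I*√10330) ≈ 14146.0 + 157.61*I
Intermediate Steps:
G = I*√10330 (G = √(-10330) = I*√10330 ≈ 101.64*I)
14146 + √(-24840 + G) = 14146 + √(-24840 + I*√10330)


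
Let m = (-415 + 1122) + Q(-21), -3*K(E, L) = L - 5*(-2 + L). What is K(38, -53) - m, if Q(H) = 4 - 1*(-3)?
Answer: -788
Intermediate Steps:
Q(H) = 7 (Q(H) = 4 + 3 = 7)
K(E, L) = -10/3 + 4*L/3 (K(E, L) = -(L - 5*(-2 + L))/3 = -(L + (10 - 5*L))/3 = -(10 - 4*L)/3 = -10/3 + 4*L/3)
m = 714 (m = (-415 + 1122) + 7 = 707 + 7 = 714)
K(38, -53) - m = (-10/3 + (4/3)*(-53)) - 1*714 = (-10/3 - 212/3) - 714 = -74 - 714 = -788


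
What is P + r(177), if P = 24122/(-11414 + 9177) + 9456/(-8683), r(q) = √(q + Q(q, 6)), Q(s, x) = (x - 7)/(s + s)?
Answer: -230604398/19423871 + √22180578/354 ≈ 1.4318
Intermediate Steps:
Q(s, x) = (-7 + x)/(2*s) (Q(s, x) = (-7 + x)/((2*s)) = (-7 + x)*(1/(2*s)) = (-7 + x)/(2*s))
r(q) = √(q - 1/(2*q)) (r(q) = √(q + (-7 + 6)/(2*q)) = √(q + (½)*(-1)/q) = √(q - 1/(2*q)))
P = -230604398/19423871 (P = 24122/(-2237) + 9456*(-1/8683) = 24122*(-1/2237) - 9456/8683 = -24122/2237 - 9456/8683 = -230604398/19423871 ≈ -11.872)
P + r(177) = -230604398/19423871 + √(-2/177 + 4*177)/2 = -230604398/19423871 + √(-2*1/177 + 708)/2 = -230604398/19423871 + √(-2/177 + 708)/2 = -230604398/19423871 + √(125314/177)/2 = -230604398/19423871 + (√22180578/177)/2 = -230604398/19423871 + √22180578/354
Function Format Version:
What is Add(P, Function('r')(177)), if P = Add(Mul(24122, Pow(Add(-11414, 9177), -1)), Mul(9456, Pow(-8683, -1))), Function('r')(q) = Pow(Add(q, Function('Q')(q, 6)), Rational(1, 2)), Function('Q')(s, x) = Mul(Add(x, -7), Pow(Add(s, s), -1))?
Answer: Add(Rational(-230604398, 19423871), Mul(Rational(1, 354), Pow(22180578, Rational(1, 2)))) ≈ 1.4318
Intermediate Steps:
Function('Q')(s, x) = Mul(Rational(1, 2), Pow(s, -1), Add(-7, x)) (Function('Q')(s, x) = Mul(Add(-7, x), Pow(Mul(2, s), -1)) = Mul(Add(-7, x), Mul(Rational(1, 2), Pow(s, -1))) = Mul(Rational(1, 2), Pow(s, -1), Add(-7, x)))
Function('r')(q) = Pow(Add(q, Mul(Rational(-1, 2), Pow(q, -1))), Rational(1, 2)) (Function('r')(q) = Pow(Add(q, Mul(Rational(1, 2), Pow(q, -1), Add(-7, 6))), Rational(1, 2)) = Pow(Add(q, Mul(Rational(1, 2), Pow(q, -1), -1)), Rational(1, 2)) = Pow(Add(q, Mul(Rational(-1, 2), Pow(q, -1))), Rational(1, 2)))
P = Rational(-230604398, 19423871) (P = Add(Mul(24122, Pow(-2237, -1)), Mul(9456, Rational(-1, 8683))) = Add(Mul(24122, Rational(-1, 2237)), Rational(-9456, 8683)) = Add(Rational(-24122, 2237), Rational(-9456, 8683)) = Rational(-230604398, 19423871) ≈ -11.872)
Add(P, Function('r')(177)) = Add(Rational(-230604398, 19423871), Mul(Rational(1, 2), Pow(Add(Mul(-2, Pow(177, -1)), Mul(4, 177)), Rational(1, 2)))) = Add(Rational(-230604398, 19423871), Mul(Rational(1, 2), Pow(Add(Mul(-2, Rational(1, 177)), 708), Rational(1, 2)))) = Add(Rational(-230604398, 19423871), Mul(Rational(1, 2), Pow(Add(Rational(-2, 177), 708), Rational(1, 2)))) = Add(Rational(-230604398, 19423871), Mul(Rational(1, 2), Pow(Rational(125314, 177), Rational(1, 2)))) = Add(Rational(-230604398, 19423871), Mul(Rational(1, 2), Mul(Rational(1, 177), Pow(22180578, Rational(1, 2))))) = Add(Rational(-230604398, 19423871), Mul(Rational(1, 354), Pow(22180578, Rational(1, 2))))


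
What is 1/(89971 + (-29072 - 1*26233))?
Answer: 1/34666 ≈ 2.8847e-5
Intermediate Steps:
1/(89971 + (-29072 - 1*26233)) = 1/(89971 + (-29072 - 26233)) = 1/(89971 - 55305) = 1/34666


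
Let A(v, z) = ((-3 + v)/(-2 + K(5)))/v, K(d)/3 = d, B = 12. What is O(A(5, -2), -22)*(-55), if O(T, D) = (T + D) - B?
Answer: 24288/13 ≈ 1868.3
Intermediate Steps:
K(d) = 3*d
A(v, z) = (-3/13 + v/13)/v (A(v, z) = ((-3 + v)/(-2 + 3*5))/v = ((-3 + v)/(-2 + 15))/v = ((-3 + v)/13)/v = ((-3 + v)*(1/13))/v = (-3/13 + v/13)/v)
O(T, D) = -12 + D + T (O(T, D) = (T + D) - 1*12 = (D + T) - 12 = -12 + D + T)
O(A(5, -2), -22)*(-55) = (-12 - 22 + (1/13)*(-3 + 5)/5)*(-55) = (-12 - 22 + (1/13)*(1/5)*2)*(-55) = (-12 - 22 + 2/65)*(-55) = -2208/65*(-55) = 24288/13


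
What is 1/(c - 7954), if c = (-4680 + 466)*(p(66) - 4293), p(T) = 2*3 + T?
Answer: 1/17779340 ≈ 5.6245e-8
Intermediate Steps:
p(T) = 6 + T
c = 17787294 (c = (-4680 + 466)*((6 + 66) - 4293) = -4214*(72 - 4293) = -4214*(-4221) = 17787294)
1/(c - 7954) = 1/(17787294 - 7954) = 1/17779340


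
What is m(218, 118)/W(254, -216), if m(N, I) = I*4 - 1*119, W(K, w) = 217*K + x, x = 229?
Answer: 353/55347 ≈ 0.0063779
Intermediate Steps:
W(K, w) = 229 + 217*K (W(K, w) = 217*K + 229 = 229 + 217*K)
m(N, I) = -119 + 4*I (m(N, I) = 4*I - 119 = -119 + 4*I)
m(218, 118)/W(254, -216) = (-119 + 4*118)/(229 + 217*254) = (-119 + 472)/(229 + 55118) = 353/55347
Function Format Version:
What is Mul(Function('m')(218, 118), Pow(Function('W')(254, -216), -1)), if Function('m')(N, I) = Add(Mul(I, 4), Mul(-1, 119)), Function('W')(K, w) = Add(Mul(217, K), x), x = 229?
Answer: Rational(353, 55347) ≈ 0.0063779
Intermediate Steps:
Function('W')(K, w) = Add(229, Mul(217, K)) (Function('W')(K, w) = Add(Mul(217, K), 229) = Add(229, Mul(217, K)))
Function('m')(N, I) = Add(-119, Mul(4, I)) (Function('m')(N, I) = Add(Mul(4, I), -119) = Add(-119, Mul(4, I)))
Mul(Function('m')(218, 118), Pow(Function('W')(254, -216), -1)) = Mul(Add(-119, Mul(4, 118)), Pow(Add(229, Mul(217, 254)), -1)) = Mul(Add(-119, 472), Pow(Add(229, 55118), -1)) = Mul(353, Pow(55347, -1)) = Mul(353, Rational(1, 55347)) = Rational(353, 55347)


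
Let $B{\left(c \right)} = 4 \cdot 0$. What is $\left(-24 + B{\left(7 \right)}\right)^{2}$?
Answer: $576$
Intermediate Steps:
$B{\left(c \right)} = 0$
$\left(-24 + B{\left(7 \right)}\right)^{2} = \left(-24 + 0\right)^{2} = \left(-24\right)^{2} = 576$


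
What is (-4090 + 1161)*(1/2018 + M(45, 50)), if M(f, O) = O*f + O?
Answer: -13594663529/2018 ≈ -6.7367e+6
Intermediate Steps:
M(f, O) = O + O*f
(-4090 + 1161)*(1/2018 + M(45, 50)) = (-4090 + 1161)*(1/2018 + 50*(1 + 45)) = -2929*(1/2018 + 50*46) = -2929*(1/2018 + 2300) = -2929*4641401/2018 = -13594663529/2018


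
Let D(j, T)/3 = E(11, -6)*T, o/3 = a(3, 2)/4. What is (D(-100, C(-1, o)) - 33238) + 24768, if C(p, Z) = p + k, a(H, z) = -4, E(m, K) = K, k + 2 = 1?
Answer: -8434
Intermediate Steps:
k = -1 (k = -2 + 1 = -1)
o = -3 (o = 3*(-4/4) = 3*(-4*¼) = 3*(-1) = -3)
C(p, Z) = -1 + p (C(p, Z) = p - 1 = -1 + p)
D(j, T) = -18*T (D(j, T) = 3*(-6*T) = -18*T)
(D(-100, C(-1, o)) - 33238) + 24768 = (-18*(-1 - 1) - 33238) + 24768 = (-18*(-2) - 33238) + 24768 = (36 - 33238) + 24768 = -33202 + 24768 = -8434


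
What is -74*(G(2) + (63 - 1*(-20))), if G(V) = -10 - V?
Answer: -5254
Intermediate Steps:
-74*(G(2) + (63 - 1*(-20))) = -74*((-10 - 1*2) + (63 - 1*(-20))) = -74*((-10 - 2) + (63 + 20)) = -74*(-12 + 83) = -74*71 = -5254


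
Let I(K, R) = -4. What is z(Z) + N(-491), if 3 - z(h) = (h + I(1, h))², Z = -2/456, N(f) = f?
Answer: -26201761/51984 ≈ -504.04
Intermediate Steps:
Z = -1/228 (Z = -2*1/456 = -1/228 ≈ -0.0043860)
z(h) = 3 - (-4 + h)² (z(h) = 3 - (h - 4)² = 3 - (-4 + h)²)
z(Z) + N(-491) = (3 - (-4 - 1/228)²) - 491 = (3 - (-913/228)²) - 491 = (3 - 1*833569/51984) - 491 = (3 - 833569/51984) - 491 = -677617/51984 - 491 = -26201761/51984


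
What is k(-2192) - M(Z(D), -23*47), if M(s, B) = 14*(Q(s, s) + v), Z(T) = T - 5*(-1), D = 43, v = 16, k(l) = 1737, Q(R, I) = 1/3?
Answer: 4525/3 ≈ 1508.3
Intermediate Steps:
Q(R, I) = ⅓
Z(T) = 5 + T (Z(T) = T + 5 = 5 + T)
M(s, B) = 686/3 (M(s, B) = 14*(⅓ + 16) = 14*(49/3) = 686/3)
k(-2192) - M(Z(D), -23*47) = 1737 - 1*686/3 = 1737 - 686/3 = 4525/3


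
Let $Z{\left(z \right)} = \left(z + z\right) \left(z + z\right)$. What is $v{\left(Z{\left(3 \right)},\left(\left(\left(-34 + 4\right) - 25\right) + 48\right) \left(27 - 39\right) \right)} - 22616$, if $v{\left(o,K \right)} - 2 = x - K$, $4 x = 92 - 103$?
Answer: $- \frac{90803}{4} \approx -22701.0$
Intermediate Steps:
$Z{\left(z \right)} = 4 z^{2}$ ($Z{\left(z \right)} = 2 z 2 z = 4 z^{2}$)
$x = - \frac{11}{4}$ ($x = \frac{92 - 103}{4} = \frac{1}{4} \left(-11\right) = - \frac{11}{4} \approx -2.75$)
$v{\left(o,K \right)} = - \frac{3}{4} - K$ ($v{\left(o,K \right)} = 2 - \left(\frac{11}{4} + K\right) = - \frac{3}{4} - K$)
$v{\left(Z{\left(3 \right)},\left(\left(\left(-34 + 4\right) - 25\right) + 48\right) \left(27 - 39\right) \right)} - 22616 = \left(- \frac{3}{4} - \left(\left(\left(-34 + 4\right) - 25\right) + 48\right) \left(27 - 39\right)\right) - 22616 = \left(- \frac{3}{4} - \left(\left(-30 - 25\right) + 48\right) \left(-12\right)\right) - 22616 = \left(- \frac{3}{4} - \left(-55 + 48\right) \left(-12\right)\right) - 22616 = \left(- \frac{3}{4} - \left(-7\right) \left(-12\right)\right) - 22616 = \left(- \frac{3}{4} - 84\right) - 22616 = - \frac{339}{4} - 22616 = - \frac{90803}{4}$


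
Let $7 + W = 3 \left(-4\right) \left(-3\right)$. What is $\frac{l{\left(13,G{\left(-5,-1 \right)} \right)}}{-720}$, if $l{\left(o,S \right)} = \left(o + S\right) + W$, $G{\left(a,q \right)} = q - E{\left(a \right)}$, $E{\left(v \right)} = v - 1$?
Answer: $- \frac{47}{720} \approx -0.065278$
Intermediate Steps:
$E{\left(v \right)} = -1 + v$
$G{\left(a,q \right)} = 1 + q - a$ ($G{\left(a,q \right)} = q - \left(-1 + a\right) = 1 + q - a$)
$W = 29$ ($W = -7 + 3 \left(-4\right) \left(-3\right) = -7 - -36 = -7 + 36 = 29$)
$l{\left(o,S \right)} = 29 + S + o$ ($l{\left(o,S \right)} = \left(o + S\right) + 29 = \left(S + o\right) + 29 = 29 + S + o$)
$\frac{l{\left(13,G{\left(-5,-1 \right)} \right)}}{-720} = \frac{29 - -5 + 13}{-720} = \left(29 + \left(1 - 1 + 5\right) + 13\right) \left(- \frac{1}{720}\right) = \left(29 + 5 + 13\right) \left(- \frac{1}{720}\right) = 47 \left(- \frac{1}{720}\right) = - \frac{47}{720}$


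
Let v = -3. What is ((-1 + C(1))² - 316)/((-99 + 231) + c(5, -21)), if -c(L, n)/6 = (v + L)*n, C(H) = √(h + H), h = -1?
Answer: -105/128 ≈ -0.82031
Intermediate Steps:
C(H) = √(-1 + H)
c(L, n) = -6*n*(-3 + L) (c(L, n) = -6*(-3 + L)*n = -6*n*(-3 + L))
((-1 + C(1))² - 316)/((-99 + 231) + c(5, -21)) = ((-1 + √(-1 + 1))² - 316)/((-99 + 231) + 6*(-21)*(3 - 1*5)) = ((-1 + √0)² - 316)/(132 + 6*(-21)*(3 - 5)) = ((-1 + 0)² - 316)/(132 + 6*(-21)*(-2)) = ((-1)² - 316)/(132 + 252) = (1 - 316)/384 = -315*1/384 = -105/128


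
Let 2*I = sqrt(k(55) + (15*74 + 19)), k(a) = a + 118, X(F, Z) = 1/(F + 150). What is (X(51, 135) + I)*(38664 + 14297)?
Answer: 52961/201 + 52961*sqrt(1302)/2 ≈ 9.5577e+5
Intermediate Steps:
X(F, Z) = 1/(150 + F)
k(a) = 118 + a
I = sqrt(1302)/2 (I = sqrt((118 + 55) + (15*74 + 19))/2 = sqrt(173 + (1110 + 19))/2 = sqrt(173 + 1129)/2 = sqrt(1302)/2 ≈ 18.042)
(X(51, 135) + I)*(38664 + 14297) = (1/(150 + 51) + sqrt(1302)/2)*(38664 + 14297) = (1/201 + sqrt(1302)/2)*52961 = 52961/201 + 52961*sqrt(1302)/2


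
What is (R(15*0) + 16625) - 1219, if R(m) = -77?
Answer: 15329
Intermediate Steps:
(R(15*0) + 16625) - 1219 = (-77 + 16625) - 1219 = 16548 - 1219 = 15329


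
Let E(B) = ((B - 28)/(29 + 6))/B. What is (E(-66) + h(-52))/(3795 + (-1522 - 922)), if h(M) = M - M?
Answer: 47/1560405 ≈ 3.0120e-5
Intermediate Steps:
h(M) = 0
E(B) = (-4/5 + B/35)/B (E(B) = ((-28 + B)/35)/B = ((-28 + B)*(1/35))/B = (-4/5 + B/35)/B)
(E(-66) + h(-52))/(3795 + (-1522 - 922)) = ((1/35)*(-28 - 66)/(-66) + 0)/(3795 + (-1522 - 922)) = ((1/35)*(-1/66)*(-94) + 0)/(3795 - 2444) = (47/1155 + 0)/1351 = (47/1155)*(1/1351) = 47/1560405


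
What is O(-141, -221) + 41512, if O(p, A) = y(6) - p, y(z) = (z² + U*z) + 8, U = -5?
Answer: 41667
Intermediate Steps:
y(z) = 8 + z² - 5*z (y(z) = (z² - 5*z) + 8 = 8 + z² - 5*z)
O(p, A) = 14 - p (O(p, A) = (8 + 6² - 5*6) - p = (8 + 36 - 30) - p = 14 - p)
O(-141, -221) + 41512 = (14 - 1*(-141)) + 41512 = (14 + 141) + 41512 = 155 + 41512 = 41667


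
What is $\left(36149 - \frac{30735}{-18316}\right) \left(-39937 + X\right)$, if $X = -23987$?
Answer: $- \frac{10581592523439}{4579} \approx -2.3109 \cdot 10^{9}$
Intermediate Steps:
$\left(36149 - \frac{30735}{-18316}\right) \left(-39937 + X\right) = \left(36149 - \frac{30735}{-18316}\right) \left(-39937 - 23987\right) = \left(36149 - - \frac{30735}{18316}\right) \left(-63924\right) = \left(36149 + \frac{30735}{18316}\right) \left(-63924\right) = \frac{662135819}{18316} \left(-63924\right) = - \frac{10581592523439}{4579}$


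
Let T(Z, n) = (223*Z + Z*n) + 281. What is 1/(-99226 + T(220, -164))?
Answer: -1/85965 ≈ -1.1633e-5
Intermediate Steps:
T(Z, n) = 281 + 223*Z + Z*n
1/(-99226 + T(220, -164)) = 1/(-99226 + (281 + 223*220 + 220*(-164))) = 1/(-99226 + (281 + 49060 - 36080)) = 1/(-99226 + 13261) = 1/(-85965) = -1/85965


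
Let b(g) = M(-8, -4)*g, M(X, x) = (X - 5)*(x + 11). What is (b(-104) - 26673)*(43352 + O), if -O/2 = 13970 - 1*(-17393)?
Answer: 333407166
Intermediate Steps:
M(X, x) = (-5 + X)*(11 + x)
O = -62726 (O = -2*(13970 - 1*(-17393)) = -2*(13970 + 17393) = -2*31363 = -62726)
b(g) = -91*g (b(g) = (-55 - 5*(-4) + 11*(-8) - 8*(-4))*g = (-55 + 20 - 88 + 32)*g = -91*g)
(b(-104) - 26673)*(43352 + O) = (-91*(-104) - 26673)*(43352 - 62726) = (9464 - 26673)*(-19374) = -17209*(-19374) = 333407166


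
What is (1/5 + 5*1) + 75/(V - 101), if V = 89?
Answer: -21/20 ≈ -1.0500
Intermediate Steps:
(1/5 + 5*1) + 75/(V - 101) = (1/5 + 5*1) + 75/(89 - 101) = (⅕ + 5) + 75/(-12) = 26/5 + 75*(-1/12) = 26/5 - 25/4 = -21/20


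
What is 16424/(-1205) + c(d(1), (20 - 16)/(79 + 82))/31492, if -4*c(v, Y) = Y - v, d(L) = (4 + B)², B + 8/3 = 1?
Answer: -2997824365103/219945796560 ≈ -13.630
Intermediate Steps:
B = -5/3 (B = -8/3 + 1 = -5/3 ≈ -1.6667)
d(L) = 49/9 (d(L) = (4 - 5/3)² = (7/3)² = 49/9)
c(v, Y) = -Y/4 + v/4 (c(v, Y) = -(Y - v)/4 = -Y/4 + v/4)
16424/(-1205) + c(d(1), (20 - 16)/(79 + 82))/31492 = 16424/(-1205) + (-(20 - 16)/(4*(79 + 82)) + (¼)*(49/9))/31492 = 16424*(-1/1205) + (-1/161 + 49/36)*(1/31492) = -16424/1205 + (-1/161 + 49/36)*(1/31492) = -16424/1205 + (7853/5796)*(1/31492) = -16424/1205 + 7853/182527632 = -2997824365103/219945796560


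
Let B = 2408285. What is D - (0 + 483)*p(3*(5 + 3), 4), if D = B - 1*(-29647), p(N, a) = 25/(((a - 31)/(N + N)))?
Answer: 7378196/3 ≈ 2.4594e+6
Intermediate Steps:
p(N, a) = 50*N/(-31 + a) (p(N, a) = 25/(((-31 + a)/((2*N)))) = 25/(((-31 + a)*(1/(2*N)))) = 25/(((-31 + a)/(2*N))) = 25*(2*N/(-31 + a)) = 50*N/(-31 + a))
D = 2437932 (D = 2408285 - 1*(-29647) = 2408285 + 29647 = 2437932)
D - (0 + 483)*p(3*(5 + 3), 4) = 2437932 - (0 + 483)*50*(3*(5 + 3))/(-31 + 4) = 2437932 - 483*50*(3*8)/(-27) = 2437932 - 483*50*24*(-1/27) = 2437932 - 483*(-400)/9 = 2437932 - 1*(-64400/3) = 2437932 + 64400/3 = 7378196/3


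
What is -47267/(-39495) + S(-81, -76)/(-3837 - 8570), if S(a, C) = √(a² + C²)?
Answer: 47267/39495 - 13*√73/12407 ≈ 1.1878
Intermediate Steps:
S(a, C) = √(C² + a²)
-47267/(-39495) + S(-81, -76)/(-3837 - 8570) = -47267/(-39495) + √((-76)² + (-81)²)/(-3837 - 8570) = -47267*(-1/39495) + √(5776 + 6561)/(-12407) = 47267/39495 + √12337*(-1/12407) = 47267/39495 + (13*√73)*(-1/12407) = 47267/39495 - 13*√73/12407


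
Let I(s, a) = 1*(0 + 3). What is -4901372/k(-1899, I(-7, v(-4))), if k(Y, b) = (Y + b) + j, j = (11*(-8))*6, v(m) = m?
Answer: 1225343/606 ≈ 2022.0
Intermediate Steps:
I(s, a) = 3 (I(s, a) = 1*3 = 3)
j = -528 (j = -88*6 = -528)
k(Y, b) = -528 + Y + b (k(Y, b) = (Y + b) - 528 = -528 + Y + b)
-4901372/k(-1899, I(-7, v(-4))) = -4901372/(-528 - 1899 + 3) = -4901372/(-2424) = -4901372*(-1/2424) = 1225343/606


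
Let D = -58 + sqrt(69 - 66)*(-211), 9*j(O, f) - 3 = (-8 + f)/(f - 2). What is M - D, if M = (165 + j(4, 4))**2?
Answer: 2212894/81 + 211*sqrt(3) ≈ 27685.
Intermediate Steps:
j(O, f) = 1/3 + (-8 + f)/(9*(-2 + f)) (j(O, f) = 1/3 + ((-8 + f)/(f - 2))/9 = 1/3 + ((-8 + f)/(-2 + f))/9 = 1/3 + (-8 + f)/(9*(-2 + f)))
M = 2208196/81 (M = (165 + 2*(-7 + 2*4)/(9*(-2 + 4)))**2 = (165 + (2/9)*(-7 + 8)/2)**2 = (165 + (2/9)*(1/2)*1)**2 = (165 + 1/9)**2 = (1486/9)**2 = 2208196/81 ≈ 27262.)
D = -58 - 211*sqrt(3) (D = -58 + sqrt(3)*(-211) = -58 - 211*sqrt(3) ≈ -423.46)
M - D = 2208196/81 - (-58 - 211*sqrt(3)) = 2208196/81 + (58 + 211*sqrt(3)) = 2212894/81 + 211*sqrt(3)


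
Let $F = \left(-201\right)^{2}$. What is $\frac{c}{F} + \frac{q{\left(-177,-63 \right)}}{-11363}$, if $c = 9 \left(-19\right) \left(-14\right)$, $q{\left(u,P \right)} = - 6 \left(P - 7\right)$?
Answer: $\frac{1137178}{51008507} \approx 0.022294$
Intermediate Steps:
$q{\left(u,P \right)} = 42 - 6 P$ ($q{\left(u,P \right)} = - 6 \left(-7 + P\right) = 42 - 6 P$)
$c = 2394$ ($c = \left(-171\right) \left(-14\right) = 2394$)
$F = 40401$
$\frac{c}{F} + \frac{q{\left(-177,-63 \right)}}{-11363} = \frac{2394}{40401} + \frac{42 - -378}{-11363} = 2394 \cdot \frac{1}{40401} + \left(42 + 378\right) \left(- \frac{1}{11363}\right) = \frac{266}{4489} + 420 \left(- \frac{1}{11363}\right) = \frac{266}{4489} - \frac{420}{11363} = \frac{1137178}{51008507}$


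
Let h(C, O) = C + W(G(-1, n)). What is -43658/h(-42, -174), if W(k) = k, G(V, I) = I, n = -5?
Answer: 43658/47 ≈ 928.89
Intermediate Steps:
h(C, O) = -5 + C (h(C, O) = C - 5 = -5 + C)
-43658/h(-42, -174) = -43658/(-5 - 42) = -43658/(-47) = -43658*(-1/47) = 43658/47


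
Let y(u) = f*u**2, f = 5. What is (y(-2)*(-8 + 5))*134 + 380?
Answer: -7660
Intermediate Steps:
y(u) = 5*u**2
(y(-2)*(-8 + 5))*134 + 380 = ((5*(-2)**2)*(-8 + 5))*134 + 380 = ((5*4)*(-3))*134 + 380 = (20*(-3))*134 + 380 = -60*134 + 380 = -8040 + 380 = -7660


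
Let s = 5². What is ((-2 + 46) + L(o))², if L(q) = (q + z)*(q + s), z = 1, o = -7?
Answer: 4096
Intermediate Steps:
s = 25
L(q) = (1 + q)*(25 + q) (L(q) = (q + 1)*(q + 25) = (1 + q)*(25 + q))
((-2 + 46) + L(o))² = ((-2 + 46) + (25 + (-7)² + 26*(-7)))² = (44 + (25 + 49 - 182))² = (44 - 108)² = (-64)² = 4096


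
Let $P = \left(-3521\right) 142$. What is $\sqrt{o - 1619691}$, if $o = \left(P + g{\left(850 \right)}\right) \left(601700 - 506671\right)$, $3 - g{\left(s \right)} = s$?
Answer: $2 i \sqrt{11898724683} \approx 2.1816 \cdot 10^{5} i$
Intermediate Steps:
$g{\left(s \right)} = 3 - s$
$P = -499982$
$o = -47593279041$ ($o = \left(-499982 + \left(3 - 850\right)\right) \left(601700 - 506671\right) = \left(-499982 + \left(3 - 850\right)\right) 95029 = \left(-499982 - 847\right) 95029 = \left(-500829\right) 95029 = -47593279041$)
$\sqrt{o - 1619691} = \sqrt{-47593279041 - 1619691} = \sqrt{-47594898732} = 2 i \sqrt{11898724683}$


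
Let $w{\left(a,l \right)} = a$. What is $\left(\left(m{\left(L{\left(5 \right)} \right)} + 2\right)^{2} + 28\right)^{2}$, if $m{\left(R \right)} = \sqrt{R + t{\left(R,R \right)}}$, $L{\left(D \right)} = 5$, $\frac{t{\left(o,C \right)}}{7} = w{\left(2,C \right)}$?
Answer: $2905 + 408 \sqrt{19} \approx 4683.4$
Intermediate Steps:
$t{\left(o,C \right)} = 14$ ($t{\left(o,C \right)} = 7 \cdot 2 = 14$)
$m{\left(R \right)} = \sqrt{14 + R}$ ($m{\left(R \right)} = \sqrt{R + 14} = \sqrt{14 + R}$)
$\left(\left(m{\left(L{\left(5 \right)} \right)} + 2\right)^{2} + 28\right)^{2} = \left(\left(\sqrt{14 + 5} + 2\right)^{2} + 28\right)^{2} = \left(\left(\sqrt{19} + 2\right)^{2} + 28\right)^{2} = \left(\left(2 + \sqrt{19}\right)^{2} + 28\right)^{2} = \left(28 + \left(2 + \sqrt{19}\right)^{2}\right)^{2}$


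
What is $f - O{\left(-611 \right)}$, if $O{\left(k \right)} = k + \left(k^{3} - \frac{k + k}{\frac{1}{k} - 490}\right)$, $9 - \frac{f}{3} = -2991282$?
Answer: $\frac{70977707415107}{299391} \approx 2.3707 \cdot 10^{8}$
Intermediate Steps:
$f = 8973873$ ($f = 27 - -8973846 = 27 + 8973846 = 8973873$)
$O{\left(k \right)} = k + k^{3} - \frac{2 k}{-490 + \frac{1}{k}}$ ($O{\left(k \right)} = k + \left(k^{3} - \frac{2 k}{-490 + \frac{1}{k}}\right) = k + k^{3} - \frac{2 k}{-490 + \frac{1}{k}}$)
$f - O{\left(-611 \right)} = 8973873 - - \frac{611 \left(-1 - \left(-611\right)^{2} + 490 \left(-611\right)^{3} + 492 \left(-611\right)\right)}{-1 + 490 \left(-611\right)} = 8973873 - - \frac{611 \left(-1 - 373321 + 490 \left(-228099131\right) - 300612\right)}{-1 - 299390} = 8973873 - - \frac{611 \left(-1 - 373321 - 111768574190 - 300612\right)}{-299391} = 8973873 - \left(-611\right) \left(- \frac{1}{299391}\right) \left(-111769248124\right) = 8973873 - - \frac{68291010603764}{299391} = 8973873 + \frac{68291010603764}{299391} = \frac{70977707415107}{299391}$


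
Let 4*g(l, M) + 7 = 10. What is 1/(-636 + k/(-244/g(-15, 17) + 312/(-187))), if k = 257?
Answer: -183448/116817105 ≈ -0.0015704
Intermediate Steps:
g(l, M) = ¾ (g(l, M) = -7/4 + (¼)*10 = -7/4 + 5/2 = ¾)
1/(-636 + k/(-244/g(-15, 17) + 312/(-187))) = 1/(-636 + 257/(-244/¾ + 312/(-187))) = 1/(-636 + 257/(-244*4/3 + 312*(-1/187))) = 1/(-636 + 257/(-976/3 - 312/187)) = 1/(-636 + 257/(-183448/561)) = 1/(-636 + 257*(-561/183448)) = 1/(-636 - 144177/183448) = 1/(-116817105/183448) = -183448/116817105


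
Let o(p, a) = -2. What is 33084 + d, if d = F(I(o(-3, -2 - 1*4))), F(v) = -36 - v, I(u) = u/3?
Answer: 99146/3 ≈ 33049.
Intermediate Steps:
I(u) = u/3 (I(u) = u*(1/3) = u/3)
d = -106/3 (d = -36 - (-2)/3 = -36 - 1*(-2/3) = -36 + 2/3 = -106/3 ≈ -35.333)
33084 + d = 33084 - 106/3 = 99146/3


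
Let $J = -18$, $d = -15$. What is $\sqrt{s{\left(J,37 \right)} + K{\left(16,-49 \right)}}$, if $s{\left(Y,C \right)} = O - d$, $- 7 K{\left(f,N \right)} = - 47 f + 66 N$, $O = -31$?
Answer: $\frac{\sqrt{27118}}{7} \approx 23.525$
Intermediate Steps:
$K{\left(f,N \right)} = - \frac{66 N}{7} + \frac{47 f}{7}$ ($K{\left(f,N \right)} = - \frac{- 47 f + 66 N}{7} = - \frac{66 N}{7} + \frac{47 f}{7}$)
$s{\left(Y,C \right)} = -16$ ($s{\left(Y,C \right)} = -31 - -15 = -31 + 15 = -16$)
$\sqrt{s{\left(J,37 \right)} + K{\left(16,-49 \right)}} = \sqrt{-16 + \left(\left(- \frac{66}{7}\right) \left(-49\right) + \frac{47}{7} \cdot 16\right)} = \sqrt{-16 + \left(462 + \frac{752}{7}\right)} = \sqrt{-16 + \frac{3986}{7}} = \sqrt{\frac{3874}{7}} = \frac{\sqrt{27118}}{7}$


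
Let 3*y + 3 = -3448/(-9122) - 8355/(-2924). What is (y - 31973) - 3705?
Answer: -1427441245337/40009092 ≈ -35678.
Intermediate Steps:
y = 3139039/40009092 (y = -1 + (-3448/(-9122) - 8355/(-2924))/3 = -1 + (-3448*(-1/9122) - 8355*(-1/2924))/3 = -1 + (1724/4561 + 8355/2924)/3 = -1 + (⅓)*(43148131/13336364) = -1 + 43148131/40009092 = 3139039/40009092 ≈ 0.078458)
(y - 31973) - 3705 = (3139039/40009092 - 31973) - 3705 = -1279207559477/40009092 - 3705 = -1427441245337/40009092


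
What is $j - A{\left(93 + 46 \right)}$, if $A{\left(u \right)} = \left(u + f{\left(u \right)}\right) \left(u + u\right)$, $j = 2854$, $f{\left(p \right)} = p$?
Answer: $-74430$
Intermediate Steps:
$A{\left(u \right)} = 4 u^{2}$ ($A{\left(u \right)} = \left(u + u\right) \left(u + u\right) = 2 u 2 u = 4 u^{2}$)
$j - A{\left(93 + 46 \right)} = 2854 - 4 \left(93 + 46\right)^{2} = 2854 - 4 \cdot 139^{2} = 2854 - 4 \cdot 19321 = 2854 - 77284 = -74430$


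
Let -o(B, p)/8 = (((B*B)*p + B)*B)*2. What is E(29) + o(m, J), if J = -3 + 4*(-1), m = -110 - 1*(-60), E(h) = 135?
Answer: -14039865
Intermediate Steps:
m = -50 (m = -110 + 60 = -50)
J = -7 (J = -3 - 4 = -7)
o(B, p) = -16*B*(B + p*B²) (o(B, p) = -8*((B*B)*p + B)*B*2 = -8*(B²*p + B)*B*2 = -8*(p*B² + B)*B*2 = -8*(B + p*B²)*B*2 = -8*B*(B + p*B²)*2 = -16*B*(B + p*B²))
E(29) + o(m, J) = 135 + 16*(-50)²*(-1 - 1*(-50)*(-7)) = 135 + 16*2500*(-1 - 350) = 135 + 16*2500*(-351) = 135 - 14040000 = -14039865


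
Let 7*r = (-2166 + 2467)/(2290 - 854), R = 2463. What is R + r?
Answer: 3536911/1436 ≈ 2463.0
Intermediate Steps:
r = 43/1436 (r = ((-2166 + 2467)/(2290 - 854))/7 = (301/1436)/7 = (301*(1/1436))/7 = (⅐)*(301/1436) = 43/1436 ≈ 0.029944)
R + r = 2463 + 43/1436 = 3536911/1436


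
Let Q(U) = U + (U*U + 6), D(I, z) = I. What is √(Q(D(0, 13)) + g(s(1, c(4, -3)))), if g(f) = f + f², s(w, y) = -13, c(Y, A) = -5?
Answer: 9*√2 ≈ 12.728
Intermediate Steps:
Q(U) = 6 + U + U² (Q(U) = U + (U² + 6) = U + (6 + U²) = 6 + U + U²)
√(Q(D(0, 13)) + g(s(1, c(4, -3)))) = √((6 + 0 + 0²) - 13*(1 - 13)) = √((6 + 0 + 0) - 13*(-12)) = √(6 + 156) = √162 = 9*√2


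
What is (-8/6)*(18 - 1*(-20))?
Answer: -152/3 ≈ -50.667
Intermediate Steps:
(-8/6)*(18 - 1*(-20)) = ((⅙)*(-8))*(18 + 20) = -4/3*38 = -152/3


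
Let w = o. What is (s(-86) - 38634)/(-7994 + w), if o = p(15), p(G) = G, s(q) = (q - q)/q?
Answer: 38634/7979 ≈ 4.8420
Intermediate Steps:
s(q) = 0 (s(q) = 0/q = 0)
o = 15
w = 15
(s(-86) - 38634)/(-7994 + w) = (0 - 38634)/(-7994 + 15) = -38634/(-7979) = -38634*(-1/7979) = 38634/7979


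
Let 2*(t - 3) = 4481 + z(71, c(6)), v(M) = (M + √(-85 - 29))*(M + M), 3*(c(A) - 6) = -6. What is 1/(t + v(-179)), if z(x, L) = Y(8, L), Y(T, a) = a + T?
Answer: 88442/5885971451 + 1432*I*√114/17657914353 ≈ 1.5026e-5 + 8.6588e-7*I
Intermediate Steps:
c(A) = 4 (c(A) = 6 + (⅓)*(-6) = 6 - 2 = 4)
Y(T, a) = T + a
z(x, L) = 8 + L
v(M) = 2*M*(M + I*√114) (v(M) = (M + √(-114))*(2*M) = (M + I*√114)*(2*M) = 2*M*(M + I*√114))
t = 4499/2 (t = 3 + (4481 + (8 + 4))/2 = 3 + (4481 + 12)/2 = 3 + (½)*4493 = 3 + 4493/2 = 4499/2 ≈ 2249.5)
1/(t + v(-179)) = 1/(4499/2 + 2*(-179)*(-179 + I*√114)) = 1/(4499/2 + (64082 - 358*I*√114)) = 1/(132663/2 - 358*I*√114)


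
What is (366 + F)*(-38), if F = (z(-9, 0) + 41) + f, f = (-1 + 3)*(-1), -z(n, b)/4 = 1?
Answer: -15238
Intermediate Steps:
z(n, b) = -4 (z(n, b) = -4*1 = -4)
f = -2 (f = 2*(-1) = -2)
F = 35 (F = (-4 + 41) - 2 = 37 - 2 = 35)
(366 + F)*(-38) = (366 + 35)*(-38) = 401*(-38) = -15238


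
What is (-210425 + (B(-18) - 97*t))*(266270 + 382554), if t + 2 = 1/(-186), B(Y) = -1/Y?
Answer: -38056309757312/279 ≈ -1.3640e+11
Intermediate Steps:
t = -373/186 (t = -2 + 1/(-186) = -2 - 1/186 = -373/186 ≈ -2.0054)
(-210425 + (B(-18) - 97*t))*(266270 + 382554) = (-210425 + (-1/(-18) - 97*(-373/186)))*(266270 + 382554) = (-210425 + (-1*(-1/18) + 36181/186))*648824 = (-210425 + (1/18 + 36181/186))*648824 = (-210425 + 54287/279)*648824 = -58654288/279*648824 = -38056309757312/279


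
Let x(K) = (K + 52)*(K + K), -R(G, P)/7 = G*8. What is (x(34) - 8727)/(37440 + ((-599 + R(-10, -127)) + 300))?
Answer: -2879/37701 ≈ -0.076364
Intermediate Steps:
R(G, P) = -56*G (R(G, P) = -7*G*8 = -56*G)
x(K) = 2*K*(52 + K) (x(K) = (52 + K)*(2*K) = 2*K*(52 + K))
(x(34) - 8727)/(37440 + ((-599 + R(-10, -127)) + 300)) = (2*34*(52 + 34) - 8727)/(37440 + ((-599 - 56*(-10)) + 300)) = (2*34*86 - 8727)/(37440 + ((-599 + 560) + 300)) = (5848 - 8727)/(37440 + (-39 + 300)) = -2879/(37440 + 261) = -2879/37701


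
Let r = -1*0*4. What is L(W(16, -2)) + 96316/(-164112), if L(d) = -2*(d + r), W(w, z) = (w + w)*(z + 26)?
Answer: -63043087/41028 ≈ -1536.6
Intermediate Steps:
r = 0 (r = 0*4 = 0)
W(w, z) = 2*w*(26 + z) (W(w, z) = (2*w)*(26 + z) = 2*w*(26 + z))
L(d) = -2*d (L(d) = -2*(d + 0) = -2*d)
L(W(16, -2)) + 96316/(-164112) = -4*16*(26 - 2) + 96316/(-164112) = -4*16*24 + 96316*(-1/164112) = -2*768 - 24079/41028 = -1536 - 24079/41028 = -63043087/41028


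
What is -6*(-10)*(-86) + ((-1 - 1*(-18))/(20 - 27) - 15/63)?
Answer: -15488/3 ≈ -5162.7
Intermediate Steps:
-6*(-10)*(-86) + ((-1 - 1*(-18))/(20 - 27) - 15/63) = 60*(-86) + ((-1 + 18)/(-7) - 15*1/63) = -5160 + (17*(-⅐) - 5/21) = -5160 + (-17/7 - 5/21) = -5160 - 8/3 = -15488/3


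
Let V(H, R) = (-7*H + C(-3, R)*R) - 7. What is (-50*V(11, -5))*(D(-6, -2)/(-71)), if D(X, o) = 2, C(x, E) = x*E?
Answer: -15900/71 ≈ -223.94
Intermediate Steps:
C(x, E) = E*x
V(H, R) = -7 - 7*H - 3*R² (V(H, R) = (-7*H + (R*(-3))*R) - 7 = (-7*H + (-3*R)*R) - 7 = (-7*H - 3*R²) - 7 = -7 - 7*H - 3*R²)
(-50*V(11, -5))*(D(-6, -2)/(-71)) = (-50*(-7 - 7*11 - 3*(-5)²))*(2/(-71)) = (-50*(-7 - 77 - 3*25))*(2*(-1/71)) = -50*(-7 - 77 - 75)*(-2/71) = -50*(-159)*(-2/71) = 7950*(-2/71) = -15900/71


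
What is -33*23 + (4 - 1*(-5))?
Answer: -750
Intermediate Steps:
-33*23 + (4 - 1*(-5)) = -759 + (4 + 5) = -759 + 9 = -750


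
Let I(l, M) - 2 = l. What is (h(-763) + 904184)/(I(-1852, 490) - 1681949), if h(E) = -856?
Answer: -903328/1683799 ≈ -0.53648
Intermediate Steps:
I(l, M) = 2 + l
(h(-763) + 904184)/(I(-1852, 490) - 1681949) = (-856 + 904184)/((2 - 1852) - 1681949) = 903328/(-1850 - 1681949) = 903328/(-1683799) = 903328*(-1/1683799) = -903328/1683799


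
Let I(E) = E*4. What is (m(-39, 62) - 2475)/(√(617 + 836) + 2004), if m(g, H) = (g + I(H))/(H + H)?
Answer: -21950313/17778779 + 43813*√1453/71115116 ≈ -1.2112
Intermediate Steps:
I(E) = 4*E
m(g, H) = (g + 4*H)/(2*H) (m(g, H) = (g + 4*H)/(H + H) = (g + 4*H)/((2*H)) = (g + 4*H)*(1/(2*H)) = (g + 4*H)/(2*H))
(m(-39, 62) - 2475)/(√(617 + 836) + 2004) = ((2 + (½)*(-39)/62) - 2475)/(√(617 + 836) + 2004) = ((2 + (½)*(-39)*(1/62)) - 2475)/(√1453 + 2004) = ((2 - 39/124) - 2475)/(2004 + √1453) = (209/124 - 2475)/(2004 + √1453) = -306691/(124*(2004 + √1453))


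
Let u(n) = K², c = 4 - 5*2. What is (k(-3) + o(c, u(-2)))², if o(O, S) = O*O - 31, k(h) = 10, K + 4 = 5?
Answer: 225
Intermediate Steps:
K = 1 (K = -4 + 5 = 1)
c = -6 (c = 4 - 10 = -6)
u(n) = 1 (u(n) = 1² = 1)
o(O, S) = -31 + O² (o(O, S) = O² - 31 = -31 + O²)
(k(-3) + o(c, u(-2)))² = (10 + (-31 + (-6)²))² = (10 + (-31 + 36))² = (10 + 5)² = 15² = 225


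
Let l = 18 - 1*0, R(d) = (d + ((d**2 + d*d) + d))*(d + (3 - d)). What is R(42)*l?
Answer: 195048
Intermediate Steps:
R(d) = 6*d + 6*d**2 (R(d) = (d + ((d**2 + d**2) + d))*3 = (d + (2*d**2 + d))*3 = (d + (d + 2*d**2))*3 = (2*d + 2*d**2)*3 = 6*d + 6*d**2)
l = 18 (l = 18 + 0 = 18)
R(42)*l = (6*42*(1 + 42))*18 = (6*42*43)*18 = 10836*18 = 195048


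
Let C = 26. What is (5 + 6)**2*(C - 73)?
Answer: -5687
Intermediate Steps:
(5 + 6)**2*(C - 73) = (5 + 6)**2*(26 - 73) = 11**2*(-47) = 121*(-47) = -5687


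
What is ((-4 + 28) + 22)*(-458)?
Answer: -21068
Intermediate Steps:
((-4 + 28) + 22)*(-458) = (24 + 22)*(-458) = 46*(-458) = -21068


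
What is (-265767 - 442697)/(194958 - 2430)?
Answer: -44279/12033 ≈ -3.6798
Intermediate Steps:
(-265767 - 442697)/(194958 - 2430) = -708464/192528 = -708464*1/192528 = -44279/12033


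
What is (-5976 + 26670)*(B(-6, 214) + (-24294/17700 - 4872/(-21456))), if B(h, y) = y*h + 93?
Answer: -5421906043972/219775 ≈ -2.4670e+7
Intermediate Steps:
B(h, y) = 93 + h*y (B(h, y) = h*y + 93 = 93 + h*y)
(-5976 + 26670)*(B(-6, 214) + (-24294/17700 - 4872/(-21456))) = (-5976 + 26670)*((93 - 6*214) + (-24294/17700 - 4872/(-21456))) = 20694*((93 - 1284) + (-24294*1/17700 - 4872*(-1/21456))) = 20694*(-1191 + (-4049/2950 + 203/894)) = 20694*(-1191 - 755239/659325) = 20694*(-786011314/659325) = -5421906043972/219775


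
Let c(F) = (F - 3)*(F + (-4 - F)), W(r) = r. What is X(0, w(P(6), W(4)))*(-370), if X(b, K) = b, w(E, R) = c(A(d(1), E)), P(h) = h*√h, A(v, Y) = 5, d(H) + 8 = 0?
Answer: 0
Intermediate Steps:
d(H) = -8 (d(H) = -8 + 0 = -8)
P(h) = h^(3/2)
c(F) = 12 - 4*F (c(F) = (-3 + F)*(-4) = 12 - 4*F)
w(E, R) = -8 (w(E, R) = 12 - 4*5 = 12 - 20 = -8)
X(0, w(P(6), W(4)))*(-370) = 0*(-370) = 0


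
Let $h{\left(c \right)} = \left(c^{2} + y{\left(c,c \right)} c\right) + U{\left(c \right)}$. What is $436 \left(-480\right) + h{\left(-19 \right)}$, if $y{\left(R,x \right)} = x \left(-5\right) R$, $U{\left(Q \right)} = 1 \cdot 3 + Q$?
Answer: $-174640$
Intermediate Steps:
$U{\left(Q \right)} = 3 + Q$
$y{\left(R,x \right)} = - 5 R x$ ($y{\left(R,x \right)} = - 5 x R = - 5 R x$)
$h{\left(c \right)} = 3 + c + c^{2} - 5 c^{3}$ ($h{\left(c \right)} = \left(c^{2} + - 5 c c c\right) + \left(3 + c\right) = \left(c^{2} + - 5 c^{2} c\right) + \left(3 + c\right) = \left(c^{2} - 5 c^{3}\right) + \left(3 + c\right) = 3 + c + c^{2} - 5 c^{3}$)
$436 \left(-480\right) + h{\left(-19 \right)} = 436 \left(-480\right) + \left(3 - 19 + \left(-19\right)^{2} - 5 \left(-19\right)^{3}\right) = -209280 + \left(3 - 19 + 361 - -34295\right) = -209280 + \left(3 - 19 + 361 + 34295\right) = -209280 + 34640 = -174640$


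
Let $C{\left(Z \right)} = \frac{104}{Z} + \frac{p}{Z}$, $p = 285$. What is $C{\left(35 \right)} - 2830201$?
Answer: $- \frac{99056646}{35} \approx -2.8302 \cdot 10^{6}$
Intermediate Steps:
$C{\left(Z \right)} = \frac{389}{Z}$ ($C{\left(Z \right)} = \frac{104}{Z} + \frac{285}{Z} = \frac{389}{Z}$)
$C{\left(35 \right)} - 2830201 = \frac{389}{35} - 2830201 = - \frac{99056646}{35}$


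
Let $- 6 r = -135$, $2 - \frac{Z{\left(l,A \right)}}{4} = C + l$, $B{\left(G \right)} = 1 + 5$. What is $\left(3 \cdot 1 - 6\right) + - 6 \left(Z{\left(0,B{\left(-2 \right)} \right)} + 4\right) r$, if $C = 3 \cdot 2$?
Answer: $1617$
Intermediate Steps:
$C = 6$
$B{\left(G \right)} = 6$
$Z{\left(l,A \right)} = -16 - 4 l$ ($Z{\left(l,A \right)} = 8 - 4 \left(6 + l\right) = 8 - \left(24 + 4 l\right) = -16 - 4 l$)
$r = \frac{45}{2}$ ($r = \left(- \frac{1}{6}\right) \left(-135\right) = \frac{45}{2} \approx 22.5$)
$\left(3 \cdot 1 - 6\right) + - 6 \left(Z{\left(0,B{\left(-2 \right)} \right)} + 4\right) r = \left(3 \cdot 1 - 6\right) + - 6 \left(\left(-16 - 0\right) + 4\right) \frac{45}{2} = \left(3 - 6\right) + - 6 \left(\left(-16 + 0\right) + 4\right) \frac{45}{2} = -3 + - 6 \left(-16 + 4\right) \frac{45}{2} = -3 + \left(-6\right) \left(-12\right) \frac{45}{2} = -3 + 72 \cdot \frac{45}{2} = -3 + 1620 = 1617$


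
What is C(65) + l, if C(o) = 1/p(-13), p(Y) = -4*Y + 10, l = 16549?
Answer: 1026039/62 ≈ 16549.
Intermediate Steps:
p(Y) = 10 - 4*Y
C(o) = 1/62 (C(o) = 1/(10 - 4*(-13)) = 1/(10 + 52) = 1/62)
C(65) + l = 1/62 + 16549 = 1026039/62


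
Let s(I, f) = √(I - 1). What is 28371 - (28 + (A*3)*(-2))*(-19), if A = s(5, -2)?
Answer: 28675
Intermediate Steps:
s(I, f) = √(-1 + I)
A = 2 (A = √(-1 + 5) = √4 = 2)
28371 - (28 + (A*3)*(-2))*(-19) = 28371 - (28 + (2*3)*(-2))*(-19) = 28371 - (28 + 6*(-2))*(-19) = 28371 - (28 - 12)*(-19) = 28371 - 16*(-19) = 28371 - 1*(-304) = 28371 + 304 = 28675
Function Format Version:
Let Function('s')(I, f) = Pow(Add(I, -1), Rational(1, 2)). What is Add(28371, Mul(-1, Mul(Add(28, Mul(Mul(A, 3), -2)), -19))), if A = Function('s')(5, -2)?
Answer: 28675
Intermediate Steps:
Function('s')(I, f) = Pow(Add(-1, I), Rational(1, 2))
A = 2 (A = Pow(Add(-1, 5), Rational(1, 2)) = Pow(4, Rational(1, 2)) = 2)
Add(28371, Mul(-1, Mul(Add(28, Mul(Mul(A, 3), -2)), -19))) = Add(28371, Mul(-1, Mul(Add(28, Mul(Mul(2, 3), -2)), -19))) = Add(28371, Mul(-1, Mul(Add(28, Mul(6, -2)), -19))) = Add(28371, Mul(-1, Mul(Add(28, -12), -19))) = Add(28371, Mul(-1, Mul(16, -19))) = Add(28371, Mul(-1, -304)) = Add(28371, 304) = 28675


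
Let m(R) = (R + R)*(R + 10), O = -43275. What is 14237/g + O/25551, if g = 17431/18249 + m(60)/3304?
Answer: 130501492103464/32073139743 ≈ 4068.9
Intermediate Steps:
m(R) = 2*R*(10 + R) (m(R) = (2*R)*(10 + R) = 2*R*(10 + R))
g = 3765779/1076691 (g = 17431/18249 + (2*60*(10 + 60))/3304 = 17431*(1/18249) + (2*60*70)*(1/3304) = 17431/18249 + 8400*(1/3304) = 17431/18249 + 150/59 = 3765779/1076691 ≈ 3.4975)
14237/g + O/25551 = 14237/(3765779/1076691) - 43275/25551 = 14237*(1076691/3765779) - 43275*1/25551 = 15328849767/3765779 - 14425/8517 = 130501492103464/32073139743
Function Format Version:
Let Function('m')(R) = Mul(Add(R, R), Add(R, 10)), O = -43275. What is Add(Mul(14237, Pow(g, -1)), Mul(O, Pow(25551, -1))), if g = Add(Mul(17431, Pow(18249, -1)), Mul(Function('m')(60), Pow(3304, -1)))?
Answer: Rational(130501492103464, 32073139743) ≈ 4068.9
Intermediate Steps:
Function('m')(R) = Mul(2, R, Add(10, R)) (Function('m')(R) = Mul(Mul(2, R), Add(10, R)) = Mul(2, R, Add(10, R)))
g = Rational(3765779, 1076691) (g = Add(Mul(17431, Pow(18249, -1)), Mul(Mul(2, 60, Add(10, 60)), Pow(3304, -1))) = Add(Mul(17431, Rational(1, 18249)), Mul(Mul(2, 60, 70), Rational(1, 3304))) = Add(Rational(17431, 18249), Mul(8400, Rational(1, 3304))) = Add(Rational(17431, 18249), Rational(150, 59)) = Rational(3765779, 1076691) ≈ 3.4975)
Add(Mul(14237, Pow(g, -1)), Mul(O, Pow(25551, -1))) = Add(Mul(14237, Pow(Rational(3765779, 1076691), -1)), Mul(-43275, Pow(25551, -1))) = Add(Mul(14237, Rational(1076691, 3765779)), Mul(-43275, Rational(1, 25551))) = Add(Rational(15328849767, 3765779), Rational(-14425, 8517)) = Rational(130501492103464, 32073139743)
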